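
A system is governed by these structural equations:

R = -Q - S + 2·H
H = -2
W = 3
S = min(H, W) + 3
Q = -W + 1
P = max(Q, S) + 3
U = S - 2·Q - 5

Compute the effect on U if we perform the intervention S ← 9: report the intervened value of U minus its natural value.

8

The intervention breaks the incoming arrows to S: S = min(H, W) + 3 no longer applies, and S = 9.
Q = -W + 1  [with W=3]  = -2
U = S - 2·Q - 5  [with S=9, Q=-2]  = 8
Without intervention: S = min(H, W) + 3  [with H=-2, W=3]  = 1; Q = -W + 1  [with W=3]  = -2; U = S - 2·Q - 5  [with S=1, Q=-2]  = 0.
Change = 8 − 0 = 8.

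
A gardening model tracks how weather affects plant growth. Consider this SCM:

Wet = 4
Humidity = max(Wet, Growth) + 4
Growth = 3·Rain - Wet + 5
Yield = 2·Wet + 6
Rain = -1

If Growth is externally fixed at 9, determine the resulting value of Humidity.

The intervention breaks the incoming arrows to Growth: Growth = 3·Rain - Wet + 5 no longer applies, and Growth = 9.
Humidity = max(Wet, Growth) + 4  [with Wet=4, Growth=9]  = 13

13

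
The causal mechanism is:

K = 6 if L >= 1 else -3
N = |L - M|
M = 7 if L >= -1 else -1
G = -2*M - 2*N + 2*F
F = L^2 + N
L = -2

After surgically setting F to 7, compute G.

14

Intervening sets F = 7 and removes its equation (F = L^2 + N).
M = 7 if L >= -1 else -1  [with L=-2]  = -1
N = |L - M|  [with L=-2, M=-1]  = 1
G = -2*M - 2*N + 2*F  [with M=-1, N=1, F=7]  = 14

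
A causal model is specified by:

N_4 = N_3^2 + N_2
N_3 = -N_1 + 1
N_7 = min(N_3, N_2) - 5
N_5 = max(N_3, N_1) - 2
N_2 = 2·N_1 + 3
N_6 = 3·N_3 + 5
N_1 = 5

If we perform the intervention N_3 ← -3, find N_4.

22

The intervention breaks the incoming arrows to N_3: N_3 = -N_1 + 1 no longer applies, and N_3 = -3.
N_2 = 2·N_1 + 3  [with N_1=5]  = 13
N_4 = N_3^2 + N_2  [with N_3=-3, N_2=13]  = 22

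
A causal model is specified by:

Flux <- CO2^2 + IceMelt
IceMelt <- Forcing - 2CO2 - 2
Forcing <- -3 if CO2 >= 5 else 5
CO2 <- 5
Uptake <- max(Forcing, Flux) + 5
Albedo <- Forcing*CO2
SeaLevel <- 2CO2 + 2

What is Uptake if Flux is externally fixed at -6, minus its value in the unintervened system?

-13

Intervening sets Flux = -6 and removes its equation (Flux <- CO2^2 + IceMelt).
Forcing = -3 if CO2 >= 5 else 5  [with CO2=5]  = -3
Uptake = max(Forcing, Flux) + 5  [with Forcing=-3, Flux=-6]  = 2
Without intervention: Forcing = -3 if CO2 >= 5 else 5  [with CO2=5]  = -3; IceMelt = Forcing - 2CO2 - 2  [with Forcing=-3, CO2=5]  = -15; Flux = CO2^2 + IceMelt  [with CO2=5, IceMelt=-15]  = 10; Uptake = max(Forcing, Flux) + 5  [with Forcing=-3, Flux=10]  = 15.
Change = 2 − 15 = -13.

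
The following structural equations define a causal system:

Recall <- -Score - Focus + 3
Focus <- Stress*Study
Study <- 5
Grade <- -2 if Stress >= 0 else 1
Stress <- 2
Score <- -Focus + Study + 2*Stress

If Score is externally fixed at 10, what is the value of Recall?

-17

Intervening sets Score = 10 and removes its equation (Score <- -Focus + Study + 2*Stress).
Focus = Stress*Study  [with Stress=2, Study=5]  = 10
Recall = -Score - Focus + 3  [with Score=10, Focus=10]  = -17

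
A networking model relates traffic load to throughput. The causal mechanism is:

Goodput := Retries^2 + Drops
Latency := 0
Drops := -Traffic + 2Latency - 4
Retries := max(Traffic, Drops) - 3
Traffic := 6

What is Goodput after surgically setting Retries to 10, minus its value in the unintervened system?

Intervening sets Retries = 10 and removes its equation (Retries := max(Traffic, Drops) - 3).
Drops = -Traffic + 2Latency - 4  [with Traffic=6, Latency=0]  = -10
Goodput = Retries^2 + Drops  [with Retries=10, Drops=-10]  = 90
Without intervention: Drops = -Traffic + 2Latency - 4  [with Traffic=6, Latency=0]  = -10; Retries = max(Traffic, Drops) - 3  [with Traffic=6, Drops=-10]  = 3; Goodput = Retries^2 + Drops  [with Retries=3, Drops=-10]  = -1.
Change = 90 − (-1) = 91.

91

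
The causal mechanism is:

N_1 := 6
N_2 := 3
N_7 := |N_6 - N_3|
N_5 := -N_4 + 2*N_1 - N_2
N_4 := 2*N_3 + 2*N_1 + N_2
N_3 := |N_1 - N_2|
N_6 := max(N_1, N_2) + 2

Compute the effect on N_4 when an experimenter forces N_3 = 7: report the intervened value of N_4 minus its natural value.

8

The intervention breaks the incoming arrows to N_3: N_3 := |N_1 - N_2| no longer applies, and N_3 = 7.
N_4 = 2*N_3 + 2*N_1 + N_2  [with N_3=7, N_1=6, N_2=3]  = 29
Without intervention: N_3 = |N_1 - N_2|  [with N_1=6, N_2=3]  = 3; N_4 = 2*N_3 + 2*N_1 + N_2  [with N_3=3, N_1=6, N_2=3]  = 21.
Change = 29 − 21 = 8.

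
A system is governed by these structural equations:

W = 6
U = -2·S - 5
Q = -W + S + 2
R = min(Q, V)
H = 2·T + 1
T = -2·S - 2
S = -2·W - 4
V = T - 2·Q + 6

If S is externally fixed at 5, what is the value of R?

-8

do(S=5) replaces the equation S = -2·W - 4 with the constant S = 5.
Q = -W + S + 2  [with W=6, S=5]  = 1
T = -2·S - 2  [with S=5]  = -12
V = T - 2·Q + 6  [with T=-12, Q=1]  = -8
R = min(Q, V)  [with Q=1, V=-8]  = -8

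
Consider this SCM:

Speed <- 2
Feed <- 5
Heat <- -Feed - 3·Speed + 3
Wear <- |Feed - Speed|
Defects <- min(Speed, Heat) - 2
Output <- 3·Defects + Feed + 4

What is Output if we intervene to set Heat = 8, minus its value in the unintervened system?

The intervention breaks the incoming arrows to Heat: Heat <- -Feed - 3·Speed + 3 no longer applies, and Heat = 8.
Defects = min(Speed, Heat) - 2  [with Speed=2, Heat=8]  = 0
Output = 3·Defects + Feed + 4  [with Defects=0, Feed=5]  = 9
Without intervention: Heat = -Feed - 3·Speed + 3  [with Feed=5, Speed=2]  = -8; Defects = min(Speed, Heat) - 2  [with Speed=2, Heat=-8]  = -10; Output = 3·Defects + Feed + 4  [with Defects=-10, Feed=5]  = -21.
Change = 9 − (-21) = 30.

30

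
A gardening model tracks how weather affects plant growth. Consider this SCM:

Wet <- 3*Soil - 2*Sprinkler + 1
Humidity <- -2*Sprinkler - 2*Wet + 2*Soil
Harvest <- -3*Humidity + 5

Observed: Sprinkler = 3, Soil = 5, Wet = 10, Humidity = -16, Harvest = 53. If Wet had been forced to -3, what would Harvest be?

do(Wet=-3) replaces the equation Wet <- 3*Soil - 2*Sprinkler + 1 with the constant Wet = -3.
Humidity = -2*Sprinkler - 2*Wet + 2*Soil  [with Sprinkler=3, Wet=-3, Soil=5]  = 10
Harvest = -3*Humidity + 5  [with Humidity=10]  = -25

-25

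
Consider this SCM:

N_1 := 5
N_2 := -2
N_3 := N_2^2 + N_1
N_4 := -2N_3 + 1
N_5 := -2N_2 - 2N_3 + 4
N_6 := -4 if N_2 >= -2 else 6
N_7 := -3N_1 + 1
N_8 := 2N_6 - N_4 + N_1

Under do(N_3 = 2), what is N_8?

0

The intervention breaks the incoming arrows to N_3: N_3 := N_2^2 + N_1 no longer applies, and N_3 = 2.
N_4 = -2N_3 + 1  [with N_3=2]  = -3
N_6 = -4 if N_2 >= -2 else 6  [with N_2=-2]  = -4
N_8 = 2N_6 - N_4 + N_1  [with N_6=-4, N_4=-3, N_1=5]  = 0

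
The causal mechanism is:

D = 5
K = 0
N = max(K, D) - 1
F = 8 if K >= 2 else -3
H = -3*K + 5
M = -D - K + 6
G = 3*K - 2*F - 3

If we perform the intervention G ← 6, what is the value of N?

4

Intervening sets G = 6 and removes its equation (G = 3*K - 2*F - 3).
N is not downstream of the intervention, so its value is determined by the original equations.
N = max(K, D) - 1  [with K=0, D=5]  = 4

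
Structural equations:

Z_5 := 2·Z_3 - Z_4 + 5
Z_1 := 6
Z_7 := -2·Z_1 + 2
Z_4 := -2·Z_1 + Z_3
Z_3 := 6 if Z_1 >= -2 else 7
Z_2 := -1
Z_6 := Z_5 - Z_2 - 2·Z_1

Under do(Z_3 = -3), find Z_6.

The intervention breaks the incoming arrows to Z_3: Z_3 := 6 if Z_1 >= -2 else 7 no longer applies, and Z_3 = -3.
Z_4 = -2·Z_1 + Z_3  [with Z_1=6, Z_3=-3]  = -15
Z_5 = 2·Z_3 - Z_4 + 5  [with Z_3=-3, Z_4=-15]  = 14
Z_6 = Z_5 - Z_2 - 2·Z_1  [with Z_5=14, Z_2=-1, Z_1=6]  = 3

3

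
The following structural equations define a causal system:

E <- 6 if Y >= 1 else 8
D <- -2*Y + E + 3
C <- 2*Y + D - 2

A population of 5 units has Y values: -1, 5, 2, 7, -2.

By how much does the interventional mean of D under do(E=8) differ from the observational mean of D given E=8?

Every unit gets E=8 under the intervention. D values become 13, 1, 7, -3, 15; E[D|do(E=8)] = 6.6.
Conditioning on E=8 selects the 2 unit(s) with Y ∈ {-1, -2}. Their D values: 13, 15. Mean = 14.
Difference = 6.6 − 14 = -7.4.

-7.4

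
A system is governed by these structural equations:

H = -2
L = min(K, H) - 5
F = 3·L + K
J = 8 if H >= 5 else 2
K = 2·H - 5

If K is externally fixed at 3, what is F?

do(K=3) replaces the equation K = 2·H - 5 with the constant K = 3.
L = min(K, H) - 5  [with K=3, H=-2]  = -7
F = 3·L + K  [with L=-7, K=3]  = -18

-18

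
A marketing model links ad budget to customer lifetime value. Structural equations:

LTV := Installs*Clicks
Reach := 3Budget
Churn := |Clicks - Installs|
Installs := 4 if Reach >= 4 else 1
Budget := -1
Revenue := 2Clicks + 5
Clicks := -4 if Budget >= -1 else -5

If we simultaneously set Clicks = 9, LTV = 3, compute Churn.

8

Setting Clicks = 9, LTV = 3 by intervention discards those variables' equations.
Reach = 3Budget  [with Budget=-1]  = -3
Installs = 4 if Reach >= 4 else 1  [with Reach=-3]  = 1
Churn = |Clicks - Installs|  [with Clicks=9, Installs=1]  = 8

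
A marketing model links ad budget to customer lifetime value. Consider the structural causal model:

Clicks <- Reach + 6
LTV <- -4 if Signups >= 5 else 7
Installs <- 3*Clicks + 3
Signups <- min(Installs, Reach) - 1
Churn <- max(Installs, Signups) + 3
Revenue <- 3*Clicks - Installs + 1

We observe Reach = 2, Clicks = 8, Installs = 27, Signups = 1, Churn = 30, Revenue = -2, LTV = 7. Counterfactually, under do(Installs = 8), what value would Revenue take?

The intervention breaks the incoming arrows to Installs: Installs <- 3*Clicks + 3 no longer applies, and Installs = 8.
Clicks = Reach + 6  [with Reach=2]  = 8
Revenue = 3*Clicks - Installs + 1  [with Clicks=8, Installs=8]  = 17

17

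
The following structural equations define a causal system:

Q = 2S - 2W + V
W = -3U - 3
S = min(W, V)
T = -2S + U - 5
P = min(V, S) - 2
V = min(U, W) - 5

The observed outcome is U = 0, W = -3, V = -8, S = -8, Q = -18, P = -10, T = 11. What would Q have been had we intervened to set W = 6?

do(W=6) replaces the equation W = -3U - 3 with the constant W = 6.
V = min(U, W) - 5  [with U=0, W=6]  = -5
S = min(W, V)  [with W=6, V=-5]  = -5
Q = 2S - 2W + V  [with S=-5, W=6, V=-5]  = -27

-27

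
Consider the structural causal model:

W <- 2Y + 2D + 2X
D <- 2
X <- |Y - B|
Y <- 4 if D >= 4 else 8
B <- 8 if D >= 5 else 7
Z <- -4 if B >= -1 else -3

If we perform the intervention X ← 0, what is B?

7

Under do(X=0), the mechanism X <- |Y - B| is discarded; X is fixed at 0.
Since B is not a descendant of the intervened variable, it is unaffected.
B = 8 if D >= 5 else 7  [with D=2]  = 7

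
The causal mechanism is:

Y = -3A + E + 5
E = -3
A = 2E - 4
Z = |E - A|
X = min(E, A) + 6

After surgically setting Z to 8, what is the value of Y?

32

Under do(Z=8), the mechanism Z = |E - A| is discarded; Z is fixed at 8.
Since Y is not a descendant of the intervened variable, it is unaffected.
A = 2E - 4  [with E=-3]  = -10
Y = -3A + E + 5  [with A=-10, E=-3]  = 32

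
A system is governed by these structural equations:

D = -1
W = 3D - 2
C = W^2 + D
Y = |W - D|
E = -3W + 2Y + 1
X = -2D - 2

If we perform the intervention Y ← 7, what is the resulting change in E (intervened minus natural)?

Intervening sets Y = 7 and removes its equation (Y = |W - D|).
W = 3D - 2  [with D=-1]  = -5
E = -3W + 2Y + 1  [with W=-5, Y=7]  = 30
Without intervention: W = 3D - 2  [with D=-1]  = -5; Y = |W - D|  [with W=-5, D=-1]  = 4; E = -3W + 2Y + 1  [with W=-5, Y=4]  = 24.
Change = 30 − 24 = 6.

6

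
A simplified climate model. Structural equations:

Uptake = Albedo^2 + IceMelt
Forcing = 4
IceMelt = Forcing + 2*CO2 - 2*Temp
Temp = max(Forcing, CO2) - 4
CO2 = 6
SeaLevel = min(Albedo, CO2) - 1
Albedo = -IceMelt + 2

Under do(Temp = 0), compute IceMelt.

The intervention breaks the incoming arrows to Temp: Temp = max(Forcing, CO2) - 4 no longer applies, and Temp = 0.
IceMelt = Forcing + 2*CO2 - 2*Temp  [with Forcing=4, CO2=6, Temp=0]  = 16

16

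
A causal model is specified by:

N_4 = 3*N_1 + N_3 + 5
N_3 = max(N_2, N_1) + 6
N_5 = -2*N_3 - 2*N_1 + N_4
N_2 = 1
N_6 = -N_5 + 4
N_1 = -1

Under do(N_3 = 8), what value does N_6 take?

8

The intervention breaks the incoming arrows to N_3: N_3 = max(N_2, N_1) + 6 no longer applies, and N_3 = 8.
N_4 = 3*N_1 + N_3 + 5  [with N_1=-1, N_3=8]  = 10
N_5 = -2*N_3 - 2*N_1 + N_4  [with N_3=8, N_1=-1, N_4=10]  = -4
N_6 = -N_5 + 4  [with N_5=-4]  = 8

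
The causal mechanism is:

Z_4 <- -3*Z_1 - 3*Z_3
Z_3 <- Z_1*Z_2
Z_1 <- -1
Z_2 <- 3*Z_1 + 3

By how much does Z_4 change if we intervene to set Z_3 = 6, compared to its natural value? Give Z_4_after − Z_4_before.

-18

The intervention breaks the incoming arrows to Z_3: Z_3 <- Z_1*Z_2 no longer applies, and Z_3 = 6.
Z_4 = -3*Z_1 - 3*Z_3  [with Z_1=-1, Z_3=6]  = -15
Without intervention: Z_2 = 3*Z_1 + 3  [with Z_1=-1]  = 0; Z_3 = Z_1*Z_2  [with Z_1=-1, Z_2=0]  = 0; Z_4 = -3*Z_1 - 3*Z_3  [with Z_1=-1, Z_3=0]  = 3.
Change = -15 − 3 = -18.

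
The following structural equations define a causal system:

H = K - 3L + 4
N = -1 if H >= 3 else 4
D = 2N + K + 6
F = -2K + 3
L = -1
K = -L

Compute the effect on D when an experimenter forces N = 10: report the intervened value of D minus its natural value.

Under do(N=10), the mechanism N = -1 if H >= 3 else 4 is discarded; N is fixed at 10.
K = -L  [with L=-1]  = 1
D = 2N + K + 6  [with N=10, K=1]  = 27
Without intervention: K = -L  [with L=-1]  = 1; H = K - 3L + 4  [with K=1, L=-1]  = 8; N = -1 if H >= 3 else 4  [with H=8]  = -1; D = 2N + K + 6  [with N=-1, K=1]  = 5.
Change = 27 − 5 = 22.

22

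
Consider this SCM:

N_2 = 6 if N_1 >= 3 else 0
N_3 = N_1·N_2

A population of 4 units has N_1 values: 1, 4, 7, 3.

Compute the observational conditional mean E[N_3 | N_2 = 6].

28

Observing N_2=6 restricts to units where N_2's equation naturally yields 6: N_1 ∈ {4, 7, 3}. In that subpopulation N_3 = 24, 42, 18, mean 28.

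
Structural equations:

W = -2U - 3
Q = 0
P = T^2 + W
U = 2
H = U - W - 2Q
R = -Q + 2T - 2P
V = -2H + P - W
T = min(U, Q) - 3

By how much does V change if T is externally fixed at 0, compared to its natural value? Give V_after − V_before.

do(T=0) replaces the equation T = min(U, Q) - 3 with the constant T = 0.
W = -2U - 3  [with U=2]  = -7
H = U - W - 2Q  [with U=2, W=-7, Q=0]  = 9
P = T^2 + W  [with T=0, W=-7]  = -7
V = -2H + P - W  [with H=9, P=-7, W=-7]  = -18
Without intervention: W = -2U - 3  [with U=2]  = -7; H = U - W - 2Q  [with U=2, W=-7, Q=0]  = 9; T = min(U, Q) - 3  [with U=2, Q=0]  = -3; P = T^2 + W  [with T=-3, W=-7]  = 2; V = -2H + P - W  [with H=9, P=2, W=-7]  = -9.
Change = -18 − (-9) = -9.

-9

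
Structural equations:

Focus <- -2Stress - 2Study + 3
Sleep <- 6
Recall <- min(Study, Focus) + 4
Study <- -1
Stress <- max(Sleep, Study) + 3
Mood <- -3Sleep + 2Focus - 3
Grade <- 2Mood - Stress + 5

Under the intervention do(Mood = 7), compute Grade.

Under do(Mood=7), the mechanism Mood <- -3Sleep + 2Focus - 3 is discarded; Mood is fixed at 7.
Stress = max(Sleep, Study) + 3  [with Sleep=6, Study=-1]  = 9
Grade = 2Mood - Stress + 5  [with Mood=7, Stress=9]  = 10

10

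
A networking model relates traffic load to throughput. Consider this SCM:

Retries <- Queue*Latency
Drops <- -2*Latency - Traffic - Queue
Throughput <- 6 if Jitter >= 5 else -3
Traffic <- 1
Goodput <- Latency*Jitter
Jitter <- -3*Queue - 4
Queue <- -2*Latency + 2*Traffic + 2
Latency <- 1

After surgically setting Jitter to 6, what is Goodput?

Intervening sets Jitter = 6 and removes its equation (Jitter <- -3*Queue - 4).
Goodput = Latency*Jitter  [with Latency=1, Jitter=6]  = 6

6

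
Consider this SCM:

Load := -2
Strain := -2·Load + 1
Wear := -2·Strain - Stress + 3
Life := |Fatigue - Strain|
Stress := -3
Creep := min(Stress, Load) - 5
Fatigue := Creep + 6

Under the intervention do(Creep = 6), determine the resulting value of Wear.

-4

Intervening sets Creep = 6 and removes its equation (Creep := min(Stress, Load) - 5).
No directed path runs from Creep to Wear, so Wear keeps its natural value.
Strain = -2·Load + 1  [with Load=-2]  = 5
Wear = -2·Strain - Stress + 3  [with Strain=5, Stress=-3]  = -4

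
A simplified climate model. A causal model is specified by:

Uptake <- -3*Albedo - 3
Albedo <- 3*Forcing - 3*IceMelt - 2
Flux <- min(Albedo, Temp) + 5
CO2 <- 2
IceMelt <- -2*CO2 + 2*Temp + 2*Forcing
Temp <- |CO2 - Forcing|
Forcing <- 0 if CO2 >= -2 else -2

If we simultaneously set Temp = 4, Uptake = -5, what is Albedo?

-14

Setting Temp = 4, Uptake = -5 by intervention discards those variables' equations.
Forcing = 0 if CO2 >= -2 else -2  [with CO2=2]  = 0
IceMelt = -2*CO2 + 2*Temp + 2*Forcing  [with CO2=2, Temp=4, Forcing=0]  = 4
Albedo = 3*Forcing - 3*IceMelt - 2  [with Forcing=0, IceMelt=4]  = -14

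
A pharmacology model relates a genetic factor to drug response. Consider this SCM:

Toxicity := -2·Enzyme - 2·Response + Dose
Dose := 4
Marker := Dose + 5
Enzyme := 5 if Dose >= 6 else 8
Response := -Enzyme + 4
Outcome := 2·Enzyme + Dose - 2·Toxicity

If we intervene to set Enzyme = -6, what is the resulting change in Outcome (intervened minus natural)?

Under do(Enzyme=-6), the mechanism Enzyme := 5 if Dose >= 6 else 8 is discarded; Enzyme is fixed at -6.
Response = -Enzyme + 4  [with Enzyme=-6]  = 10
Toxicity = -2·Enzyme - 2·Response + Dose  [with Enzyme=-6, Response=10, Dose=4]  = -4
Outcome = 2·Enzyme + Dose - 2·Toxicity  [with Enzyme=-6, Dose=4, Toxicity=-4]  = 0
Without intervention: Enzyme = 5 if Dose >= 6 else 8  [with Dose=4]  = 8; Response = -Enzyme + 4  [with Enzyme=8]  = -4; Toxicity = -2·Enzyme - 2·Response + Dose  [with Enzyme=8, Response=-4, Dose=4]  = -4; Outcome = 2·Enzyme + Dose - 2·Toxicity  [with Enzyme=8, Dose=4, Toxicity=-4]  = 28.
Change = 0 − 28 = -28.

-28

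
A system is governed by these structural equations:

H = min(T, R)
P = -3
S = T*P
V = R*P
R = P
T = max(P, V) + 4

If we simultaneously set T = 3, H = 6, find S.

Setting T = 3, H = 6 by intervention discards those variables' equations.
S = T*P  [with T=3, P=-3]  = -9

-9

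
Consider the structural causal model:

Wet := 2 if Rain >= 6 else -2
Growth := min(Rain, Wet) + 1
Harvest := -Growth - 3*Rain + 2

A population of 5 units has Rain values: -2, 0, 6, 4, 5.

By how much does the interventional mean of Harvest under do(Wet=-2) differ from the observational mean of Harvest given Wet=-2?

Under do(Wet=-2), Wet's equation is replaced by Wet=-2 for every unit. Per-unit Harvest: 9, 3, -15, -9, -12. Mean = -4.8.
E[Harvest|Wet=-2] averages over only the 4 units with Wet=-2 (Rain = -2, 0, 4, 5): Harvest = 9, 3, -9, -12, mean -2.25.
Difference = -4.8 − (-2.25) = -2.55.

-2.55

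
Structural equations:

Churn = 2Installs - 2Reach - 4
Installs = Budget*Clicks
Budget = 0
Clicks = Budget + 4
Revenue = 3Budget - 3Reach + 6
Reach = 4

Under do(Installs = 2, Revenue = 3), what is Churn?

-8

Setting Installs = 2, Revenue = 3 by intervention discards those variables' equations.
Churn = 2Installs - 2Reach - 4  [with Installs=2, Reach=4]  = -8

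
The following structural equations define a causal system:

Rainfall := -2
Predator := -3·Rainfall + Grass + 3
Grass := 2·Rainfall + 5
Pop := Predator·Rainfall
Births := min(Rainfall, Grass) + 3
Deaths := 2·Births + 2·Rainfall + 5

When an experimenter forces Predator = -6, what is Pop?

The intervention breaks the incoming arrows to Predator: Predator := -3·Rainfall + Grass + 3 no longer applies, and Predator = -6.
Pop = Predator·Rainfall  [with Predator=-6, Rainfall=-2]  = 12

12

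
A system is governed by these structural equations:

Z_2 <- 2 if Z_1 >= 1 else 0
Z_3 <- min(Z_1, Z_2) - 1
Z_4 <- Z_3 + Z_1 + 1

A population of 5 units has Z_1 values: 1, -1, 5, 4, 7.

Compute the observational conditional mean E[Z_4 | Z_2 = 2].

Observing Z_2=2 restricts to units where Z_2's equation naturally yields 2: Z_1 ∈ {1, 5, 4, 7}. In that subpopulation Z_4 = 2, 7, 6, 9, mean 6.

6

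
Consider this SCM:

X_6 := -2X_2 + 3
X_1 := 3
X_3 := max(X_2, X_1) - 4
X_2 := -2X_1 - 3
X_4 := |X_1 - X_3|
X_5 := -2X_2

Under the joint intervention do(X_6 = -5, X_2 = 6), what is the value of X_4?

1

Under do(X_6 = -5, X_2 = 6), each intervened variable's structural equation is replaced by its fixed value.
X_3 = max(X_2, X_1) - 4  [with X_2=6, X_1=3]  = 2
X_4 = |X_1 - X_3|  [with X_1=3, X_3=2]  = 1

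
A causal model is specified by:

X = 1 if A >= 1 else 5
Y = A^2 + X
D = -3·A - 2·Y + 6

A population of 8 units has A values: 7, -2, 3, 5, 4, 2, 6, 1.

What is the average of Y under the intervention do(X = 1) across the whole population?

Under do(X=1), X's equation is replaced by X=1 for every unit. Per-unit Y: 50, 5, 10, 26, 17, 5, 37, 2. Mean = 19.

19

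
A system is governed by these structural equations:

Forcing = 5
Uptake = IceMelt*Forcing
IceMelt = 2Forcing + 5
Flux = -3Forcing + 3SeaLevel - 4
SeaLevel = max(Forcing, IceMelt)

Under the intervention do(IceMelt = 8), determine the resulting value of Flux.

Under do(IceMelt=8), the mechanism IceMelt = 2Forcing + 5 is discarded; IceMelt is fixed at 8.
SeaLevel = max(Forcing, IceMelt)  [with Forcing=5, IceMelt=8]  = 8
Flux = -3Forcing + 3SeaLevel - 4  [with Forcing=5, SeaLevel=8]  = 5

5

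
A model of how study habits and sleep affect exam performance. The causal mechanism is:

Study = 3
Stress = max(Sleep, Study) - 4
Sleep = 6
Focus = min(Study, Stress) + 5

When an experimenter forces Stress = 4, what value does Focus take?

The intervention breaks the incoming arrows to Stress: Stress = max(Sleep, Study) - 4 no longer applies, and Stress = 4.
Focus = min(Study, Stress) + 5  [with Study=3, Stress=4]  = 8

8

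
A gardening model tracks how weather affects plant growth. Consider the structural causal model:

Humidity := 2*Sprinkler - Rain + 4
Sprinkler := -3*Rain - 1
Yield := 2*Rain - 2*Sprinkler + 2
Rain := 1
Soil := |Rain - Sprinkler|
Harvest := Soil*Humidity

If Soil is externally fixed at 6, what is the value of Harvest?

The intervention breaks the incoming arrows to Soil: Soil := |Rain - Sprinkler| no longer applies, and Soil = 6.
Sprinkler = -3*Rain - 1  [with Rain=1]  = -4
Humidity = 2*Sprinkler - Rain + 4  [with Sprinkler=-4, Rain=1]  = -5
Harvest = Soil*Humidity  [with Soil=6, Humidity=-5]  = -30

-30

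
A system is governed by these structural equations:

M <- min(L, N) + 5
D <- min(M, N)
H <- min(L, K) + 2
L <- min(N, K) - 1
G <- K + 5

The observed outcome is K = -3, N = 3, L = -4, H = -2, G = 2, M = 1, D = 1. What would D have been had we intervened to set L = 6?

The intervention breaks the incoming arrows to L: L <- min(N, K) - 1 no longer applies, and L = 6.
M = min(L, N) + 5  [with L=6, N=3]  = 8
D = min(M, N)  [with M=8, N=3]  = 3

3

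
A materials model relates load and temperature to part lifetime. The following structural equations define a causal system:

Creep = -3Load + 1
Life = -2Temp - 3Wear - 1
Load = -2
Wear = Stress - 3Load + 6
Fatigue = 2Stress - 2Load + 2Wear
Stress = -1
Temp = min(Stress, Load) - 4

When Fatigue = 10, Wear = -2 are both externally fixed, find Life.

Setting Fatigue = 10, Wear = -2 by intervention discards those variables' equations.
Temp = min(Stress, Load) - 4  [with Stress=-1, Load=-2]  = -6
Life = -2Temp - 3Wear - 1  [with Temp=-6, Wear=-2]  = 17

17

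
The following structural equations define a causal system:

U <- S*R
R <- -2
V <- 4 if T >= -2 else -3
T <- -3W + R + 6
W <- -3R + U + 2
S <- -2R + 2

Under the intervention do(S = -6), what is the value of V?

Under do(S=-6), the mechanism S <- -2R + 2 is discarded; S is fixed at -6.
U = S*R  [with S=-6, R=-2]  = 12
W = -3R + U + 2  [with R=-2, U=12]  = 20
T = -3W + R + 6  [with W=20, R=-2]  = -56
V = 4 if T >= -2 else -3  [with T=-56]  = -3

-3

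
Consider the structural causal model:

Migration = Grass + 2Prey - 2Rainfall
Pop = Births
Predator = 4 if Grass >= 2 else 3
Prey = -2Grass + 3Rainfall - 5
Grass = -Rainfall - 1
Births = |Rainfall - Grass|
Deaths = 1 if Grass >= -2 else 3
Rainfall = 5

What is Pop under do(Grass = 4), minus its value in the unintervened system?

-10

do(Grass=4) replaces the equation Grass = -Rainfall - 1 with the constant Grass = 4.
Births = |Rainfall - Grass|  [with Rainfall=5, Grass=4]  = 1
Pop = Births  [with Births=1]  = 1
Without intervention: Grass = -Rainfall - 1  [with Rainfall=5]  = -6; Births = |Rainfall - Grass|  [with Rainfall=5, Grass=-6]  = 11; Pop = Births  [with Births=11]  = 11.
Change = 1 − 11 = -10.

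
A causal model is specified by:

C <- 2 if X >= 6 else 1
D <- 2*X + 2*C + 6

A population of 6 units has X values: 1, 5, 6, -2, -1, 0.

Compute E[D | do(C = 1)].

11

Under do(C=1), C's equation is replaced by C=1 for every unit. Per-unit D: 10, 18, 20, 4, 6, 8. Mean = 11.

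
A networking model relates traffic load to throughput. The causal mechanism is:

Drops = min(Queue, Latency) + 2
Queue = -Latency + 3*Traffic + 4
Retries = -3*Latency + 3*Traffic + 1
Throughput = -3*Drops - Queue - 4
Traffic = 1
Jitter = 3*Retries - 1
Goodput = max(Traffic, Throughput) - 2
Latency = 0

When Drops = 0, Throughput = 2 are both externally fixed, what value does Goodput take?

Setting Drops = 0, Throughput = 2 by intervention discards those variables' equations.
Goodput = max(Traffic, Throughput) - 2  [with Traffic=1, Throughput=2]  = 0

0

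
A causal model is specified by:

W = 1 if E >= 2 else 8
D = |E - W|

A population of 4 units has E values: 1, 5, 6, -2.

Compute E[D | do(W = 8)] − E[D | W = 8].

-3

Under do(W=8), W's equation is replaced by W=8 for every unit. Per-unit D: 7, 3, 2, 10. Mean = 5.5.
E[D|W=8] averages over only the 2 units with W=8 (E = 1, -2): D = 7, 10, mean 8.5.
Difference = 5.5 − 8.5 = -3.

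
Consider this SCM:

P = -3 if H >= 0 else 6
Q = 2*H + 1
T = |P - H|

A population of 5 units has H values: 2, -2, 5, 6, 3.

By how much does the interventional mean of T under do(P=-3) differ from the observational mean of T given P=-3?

Under do(P=-3), P's equation is replaced by P=-3 for every unit. Per-unit T: 5, 1, 8, 9, 6. Mean = 5.8.
Observing P=-3 restricts to units where P's equation naturally yields -3: H ∈ {2, 5, 6, 3}. In that subpopulation T = 5, 8, 9, 6, mean 7.
Difference = 5.8 − 7 = -1.2.

-1.2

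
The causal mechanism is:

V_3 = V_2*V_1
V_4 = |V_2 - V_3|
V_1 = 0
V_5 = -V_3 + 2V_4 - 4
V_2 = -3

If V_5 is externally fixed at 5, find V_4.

3

The intervention breaks the incoming arrows to V_5: V_5 = -V_3 + 2V_4 - 4 no longer applies, and V_5 = 5.
Since V_4 is not a descendant of the intervened variable, it is unaffected.
V_3 = V_2*V_1  [with V_2=-3, V_1=0]  = 0
V_4 = |V_2 - V_3|  [with V_2=-3, V_3=0]  = 3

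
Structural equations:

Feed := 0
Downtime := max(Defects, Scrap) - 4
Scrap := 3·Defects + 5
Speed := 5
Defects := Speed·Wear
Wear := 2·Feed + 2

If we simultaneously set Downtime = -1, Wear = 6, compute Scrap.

Under do(Downtime = -1, Wear = 6), each intervened variable's structural equation is replaced by its fixed value.
Defects = Speed·Wear  [with Speed=5, Wear=6]  = 30
Scrap = 3·Defects + 5  [with Defects=30]  = 95

95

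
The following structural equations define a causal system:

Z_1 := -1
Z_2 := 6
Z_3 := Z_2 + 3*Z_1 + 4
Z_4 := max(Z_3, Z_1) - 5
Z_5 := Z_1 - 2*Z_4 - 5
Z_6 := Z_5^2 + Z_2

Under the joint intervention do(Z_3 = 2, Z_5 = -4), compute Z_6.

22

Setting Z_3 = 2, Z_5 = -4 by intervention discards those variables' equations.
Z_6 = Z_5^2 + Z_2  [with Z_5=-4, Z_2=6]  = 22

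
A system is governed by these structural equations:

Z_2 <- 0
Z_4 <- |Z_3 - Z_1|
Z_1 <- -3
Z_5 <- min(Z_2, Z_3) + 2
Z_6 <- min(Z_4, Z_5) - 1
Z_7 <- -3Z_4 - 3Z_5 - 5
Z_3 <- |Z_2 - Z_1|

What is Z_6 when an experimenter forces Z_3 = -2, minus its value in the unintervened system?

The intervention breaks the incoming arrows to Z_3: Z_3 <- |Z_2 - Z_1| no longer applies, and Z_3 = -2.
Z_4 = |Z_3 - Z_1|  [with Z_3=-2, Z_1=-3]  = 1
Z_5 = min(Z_2, Z_3) + 2  [with Z_2=0, Z_3=-2]  = 0
Z_6 = min(Z_4, Z_5) - 1  [with Z_4=1, Z_5=0]  = -1
Without intervention: Z_3 = |Z_2 - Z_1|  [with Z_2=0, Z_1=-3]  = 3; Z_4 = |Z_3 - Z_1|  [with Z_3=3, Z_1=-3]  = 6; Z_5 = min(Z_2, Z_3) + 2  [with Z_2=0, Z_3=3]  = 2; Z_6 = min(Z_4, Z_5) - 1  [with Z_4=6, Z_5=2]  = 1.
Change = -1 − 1 = -2.

-2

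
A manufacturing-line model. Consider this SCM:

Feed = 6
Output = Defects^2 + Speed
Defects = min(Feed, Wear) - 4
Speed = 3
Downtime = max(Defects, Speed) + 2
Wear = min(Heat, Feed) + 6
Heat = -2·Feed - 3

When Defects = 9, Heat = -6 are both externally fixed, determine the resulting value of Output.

84

The joint intervention fixes Defects = 9, Heat = -6, removing each variable's own equation.
Output = Defects^2 + Speed  [with Defects=9, Speed=3]  = 84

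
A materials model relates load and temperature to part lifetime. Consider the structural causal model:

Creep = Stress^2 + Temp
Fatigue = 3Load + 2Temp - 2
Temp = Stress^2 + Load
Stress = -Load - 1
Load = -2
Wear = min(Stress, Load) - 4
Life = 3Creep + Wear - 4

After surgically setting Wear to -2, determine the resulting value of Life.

-6

Under do(Wear=-2), the mechanism Wear = min(Stress, Load) - 4 is discarded; Wear is fixed at -2.
Stress = -Load - 1  [with Load=-2]  = 1
Temp = Stress^2 + Load  [with Stress=1, Load=-2]  = -1
Creep = Stress^2 + Temp  [with Stress=1, Temp=-1]  = 0
Life = 3Creep + Wear - 4  [with Creep=0, Wear=-2]  = -6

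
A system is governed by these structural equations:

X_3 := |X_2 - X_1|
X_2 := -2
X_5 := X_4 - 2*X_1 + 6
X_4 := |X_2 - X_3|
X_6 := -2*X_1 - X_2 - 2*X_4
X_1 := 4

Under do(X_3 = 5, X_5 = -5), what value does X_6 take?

Setting X_3 = 5, X_5 = -5 by intervention discards those variables' equations.
X_4 = |X_2 - X_3|  [with X_2=-2, X_3=5]  = 7
X_6 = -2*X_1 - X_2 - 2*X_4  [with X_1=4, X_2=-2, X_4=7]  = -20

-20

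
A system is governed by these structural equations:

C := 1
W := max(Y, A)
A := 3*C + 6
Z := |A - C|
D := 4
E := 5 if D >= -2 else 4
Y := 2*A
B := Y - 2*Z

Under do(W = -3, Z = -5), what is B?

28

Under do(W = -3, Z = -5), each intervened variable's structural equation is replaced by its fixed value.
A = 3*C + 6  [with C=1]  = 9
Y = 2*A  [with A=9]  = 18
B = Y - 2*Z  [with Y=18, Z=-5]  = 28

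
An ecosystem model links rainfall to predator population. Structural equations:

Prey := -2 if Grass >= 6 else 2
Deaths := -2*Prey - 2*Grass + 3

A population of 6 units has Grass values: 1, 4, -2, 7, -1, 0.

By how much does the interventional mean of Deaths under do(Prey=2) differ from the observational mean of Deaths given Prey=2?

-2.2

Every unit gets Prey=2 under the intervention. Deaths values become -3, -9, 3, -15, 1, -1; E[Deaths|do(Prey=2)] = -4.
E[Deaths|Prey=2] averages over only the 5 units with Prey=2 (Grass = 1, 4, -2, -1, 0): Deaths = -3, -9, 3, 1, -1, mean -1.8.
Difference = -4 − (-1.8) = -2.2.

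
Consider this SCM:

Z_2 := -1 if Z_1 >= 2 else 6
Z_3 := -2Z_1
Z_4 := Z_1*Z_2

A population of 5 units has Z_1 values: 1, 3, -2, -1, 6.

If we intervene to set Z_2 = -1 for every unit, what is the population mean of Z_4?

-1.4

do(Z_2=-1) breaks Z_2's dependence on Z_1. With Z_2=-1 fixed, Z_4 across the units is -1, -3, 2, 1, -6, mean -1.4.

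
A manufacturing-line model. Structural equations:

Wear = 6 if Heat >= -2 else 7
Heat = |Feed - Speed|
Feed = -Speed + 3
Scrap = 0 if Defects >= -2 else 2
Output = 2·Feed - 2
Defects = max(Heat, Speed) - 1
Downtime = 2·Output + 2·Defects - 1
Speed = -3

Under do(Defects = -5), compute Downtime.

do(Defects=-5) replaces the equation Defects = max(Heat, Speed) - 1 with the constant Defects = -5.
Feed = -Speed + 3  [with Speed=-3]  = 6
Output = 2·Feed - 2  [with Feed=6]  = 10
Downtime = 2·Output + 2·Defects - 1  [with Output=10, Defects=-5]  = 9

9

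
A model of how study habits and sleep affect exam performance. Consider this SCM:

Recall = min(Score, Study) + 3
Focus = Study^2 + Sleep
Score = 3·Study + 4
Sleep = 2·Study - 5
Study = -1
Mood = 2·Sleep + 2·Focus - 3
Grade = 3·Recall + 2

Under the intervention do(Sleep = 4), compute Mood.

15

do(Sleep=4) replaces the equation Sleep = 2·Study - 5 with the constant Sleep = 4.
Focus = Study^2 + Sleep  [with Study=-1, Sleep=4]  = 5
Mood = 2·Sleep + 2·Focus - 3  [with Sleep=4, Focus=5]  = 15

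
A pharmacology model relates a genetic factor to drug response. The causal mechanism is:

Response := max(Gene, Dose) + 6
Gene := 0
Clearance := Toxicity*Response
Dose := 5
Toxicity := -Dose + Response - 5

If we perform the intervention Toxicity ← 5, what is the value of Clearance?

55

Intervening sets Toxicity = 5 and removes its equation (Toxicity := -Dose + Response - 5).
Response = max(Gene, Dose) + 6  [with Gene=0, Dose=5]  = 11
Clearance = Toxicity*Response  [with Toxicity=5, Response=11]  = 55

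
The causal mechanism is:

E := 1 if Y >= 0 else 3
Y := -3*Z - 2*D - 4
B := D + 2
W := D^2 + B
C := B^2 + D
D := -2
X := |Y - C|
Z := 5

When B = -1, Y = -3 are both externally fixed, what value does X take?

Setting B = -1, Y = -3 by intervention discards those variables' equations.
C = B^2 + D  [with B=-1, D=-2]  = -1
X = |Y - C|  [with Y=-3, C=-1]  = 2

2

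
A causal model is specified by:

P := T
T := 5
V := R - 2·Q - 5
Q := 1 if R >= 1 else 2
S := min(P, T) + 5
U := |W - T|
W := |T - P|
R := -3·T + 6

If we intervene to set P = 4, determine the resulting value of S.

9

do(P=4) replaces the equation P := T with the constant P = 4.
S = min(P, T) + 5  [with P=4, T=5]  = 9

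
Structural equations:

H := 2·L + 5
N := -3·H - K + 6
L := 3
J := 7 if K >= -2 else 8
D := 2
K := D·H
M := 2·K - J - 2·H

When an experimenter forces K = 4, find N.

Intervening sets K = 4 and removes its equation (K := D·H).
H = 2·L + 5  [with L=3]  = 11
N = -3·H - K + 6  [with H=11, K=4]  = -31

-31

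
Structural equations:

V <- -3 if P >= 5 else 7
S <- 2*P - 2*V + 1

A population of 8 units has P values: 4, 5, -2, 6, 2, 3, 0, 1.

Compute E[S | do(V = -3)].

11.75

Under do(V=-3), V's equation is replaced by V=-3 for every unit. Per-unit S: 15, 17, 3, 19, 11, 13, 7, 9. Mean = 11.75.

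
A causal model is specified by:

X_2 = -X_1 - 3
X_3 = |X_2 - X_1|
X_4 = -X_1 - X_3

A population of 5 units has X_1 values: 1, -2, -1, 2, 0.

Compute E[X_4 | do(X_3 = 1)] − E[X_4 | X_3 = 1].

-1.5

Under do(X_3=1), X_3's equation is replaced by X_3=1 for every unit. Per-unit X_4: -2, 1, 0, -3, -1. Mean = -1.
E[X_4|X_3=1] averages over only the 2 units with X_3=1 (X_1 = -2, -1): X_4 = 1, 0, mean 0.5.
Difference = -1 − 0.5 = -1.5.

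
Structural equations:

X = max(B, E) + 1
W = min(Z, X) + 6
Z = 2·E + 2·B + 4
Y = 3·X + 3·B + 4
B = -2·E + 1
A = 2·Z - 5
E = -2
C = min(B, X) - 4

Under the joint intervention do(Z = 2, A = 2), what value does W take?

8

The joint intervention fixes Z = 2, A = 2, removing each variable's own equation.
B = -2·E + 1  [with E=-2]  = 5
X = max(B, E) + 1  [with B=5, E=-2]  = 6
W = min(Z, X) + 6  [with Z=2, X=6]  = 8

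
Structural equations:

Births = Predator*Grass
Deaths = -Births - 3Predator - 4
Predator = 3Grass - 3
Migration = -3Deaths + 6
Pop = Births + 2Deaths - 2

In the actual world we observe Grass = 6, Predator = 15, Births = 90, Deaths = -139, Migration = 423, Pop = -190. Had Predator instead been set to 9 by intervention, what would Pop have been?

-118

Under do(Predator=9), the mechanism Predator = 3Grass - 3 is discarded; Predator is fixed at 9.
Births = Predator*Grass  [with Predator=9, Grass=6]  = 54
Deaths = -Births - 3Predator - 4  [with Births=54, Predator=9]  = -85
Pop = Births + 2Deaths - 2  [with Births=54, Deaths=-85]  = -118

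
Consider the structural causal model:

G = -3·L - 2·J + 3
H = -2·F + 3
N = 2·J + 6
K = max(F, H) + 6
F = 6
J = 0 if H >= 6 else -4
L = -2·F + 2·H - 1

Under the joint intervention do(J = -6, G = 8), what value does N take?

-6

Under do(J = -6, G = 8), each intervened variable's structural equation is replaced by its fixed value.
N = 2·J + 6  [with J=-6]  = -6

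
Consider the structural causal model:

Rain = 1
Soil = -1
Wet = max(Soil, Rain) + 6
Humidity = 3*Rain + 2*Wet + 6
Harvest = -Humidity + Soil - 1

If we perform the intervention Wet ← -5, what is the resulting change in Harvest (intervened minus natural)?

24

do(Wet=-5) replaces the equation Wet = max(Soil, Rain) + 6 with the constant Wet = -5.
Humidity = 3*Rain + 2*Wet + 6  [with Rain=1, Wet=-5]  = -1
Harvest = -Humidity + Soil - 1  [with Humidity=-1, Soil=-1]  = -1
Without intervention: Wet = max(Soil, Rain) + 6  [with Soil=-1, Rain=1]  = 7; Humidity = 3*Rain + 2*Wet + 6  [with Rain=1, Wet=7]  = 23; Harvest = -Humidity + Soil - 1  [with Humidity=23, Soil=-1]  = -25.
Change = -1 − (-25) = 24.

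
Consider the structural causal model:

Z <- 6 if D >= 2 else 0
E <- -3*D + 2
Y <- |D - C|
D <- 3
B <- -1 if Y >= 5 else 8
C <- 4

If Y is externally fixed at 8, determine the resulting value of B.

-1

The intervention breaks the incoming arrows to Y: Y <- |D - C| no longer applies, and Y = 8.
B = -1 if Y >= 5 else 8  [with Y=8]  = -1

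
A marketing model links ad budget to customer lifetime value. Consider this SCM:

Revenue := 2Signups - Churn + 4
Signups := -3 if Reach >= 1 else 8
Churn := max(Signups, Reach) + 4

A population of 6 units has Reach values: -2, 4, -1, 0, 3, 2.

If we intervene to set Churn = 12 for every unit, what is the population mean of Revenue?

do(Churn=12) breaks Churn's dependence on Reach. With Churn=12 fixed, Revenue across the units is 8, -14, 8, 8, -14, -14, mean -3.

-3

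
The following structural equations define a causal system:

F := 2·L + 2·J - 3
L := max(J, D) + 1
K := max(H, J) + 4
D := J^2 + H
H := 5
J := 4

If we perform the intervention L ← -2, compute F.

The intervention breaks the incoming arrows to L: L := max(J, D) + 1 no longer applies, and L = -2.
F = 2·L + 2·J - 3  [with L=-2, J=4]  = 1

1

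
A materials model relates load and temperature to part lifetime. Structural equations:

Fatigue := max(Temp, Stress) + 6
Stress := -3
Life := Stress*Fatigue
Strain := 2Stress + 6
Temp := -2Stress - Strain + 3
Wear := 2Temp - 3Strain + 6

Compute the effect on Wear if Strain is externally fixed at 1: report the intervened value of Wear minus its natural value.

-5

Under do(Strain=1), the mechanism Strain := 2Stress + 6 is discarded; Strain is fixed at 1.
Temp = -2Stress - Strain + 3  [with Stress=-3, Strain=1]  = 8
Wear = 2Temp - 3Strain + 6  [with Temp=8, Strain=1]  = 19
Without intervention: Strain = 2Stress + 6  [with Stress=-3]  = 0; Temp = -2Stress - Strain + 3  [with Stress=-3, Strain=0]  = 9; Wear = 2Temp - 3Strain + 6  [with Temp=9, Strain=0]  = 24.
Change = 19 − 24 = -5.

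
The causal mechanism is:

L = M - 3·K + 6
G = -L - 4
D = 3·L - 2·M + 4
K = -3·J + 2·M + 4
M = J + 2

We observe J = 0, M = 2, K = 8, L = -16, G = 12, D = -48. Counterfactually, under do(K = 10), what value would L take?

-22

The intervention breaks the incoming arrows to K: K = -3·J + 2·M + 4 no longer applies, and K = 10.
M = J + 2  [with J=0]  = 2
L = M - 3·K + 6  [with M=2, K=10]  = -22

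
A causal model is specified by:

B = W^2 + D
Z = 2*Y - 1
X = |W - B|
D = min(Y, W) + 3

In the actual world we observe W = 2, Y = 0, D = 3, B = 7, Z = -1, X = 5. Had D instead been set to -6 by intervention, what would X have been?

The intervention breaks the incoming arrows to D: D = min(Y, W) + 3 no longer applies, and D = -6.
B = W^2 + D  [with W=2, D=-6]  = -2
X = |W - B|  [with W=2, B=-2]  = 4

4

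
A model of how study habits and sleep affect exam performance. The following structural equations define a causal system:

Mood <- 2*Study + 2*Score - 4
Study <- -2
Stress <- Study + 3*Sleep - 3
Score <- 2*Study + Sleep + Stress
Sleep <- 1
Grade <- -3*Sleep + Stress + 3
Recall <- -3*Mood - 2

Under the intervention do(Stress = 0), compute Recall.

40

The intervention breaks the incoming arrows to Stress: Stress <- Study + 3*Sleep - 3 no longer applies, and Stress = 0.
Score = 2*Study + Sleep + Stress  [with Study=-2, Sleep=1, Stress=0]  = -3
Mood = 2*Study + 2*Score - 4  [with Study=-2, Score=-3]  = -14
Recall = -3*Mood - 2  [with Mood=-14]  = 40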